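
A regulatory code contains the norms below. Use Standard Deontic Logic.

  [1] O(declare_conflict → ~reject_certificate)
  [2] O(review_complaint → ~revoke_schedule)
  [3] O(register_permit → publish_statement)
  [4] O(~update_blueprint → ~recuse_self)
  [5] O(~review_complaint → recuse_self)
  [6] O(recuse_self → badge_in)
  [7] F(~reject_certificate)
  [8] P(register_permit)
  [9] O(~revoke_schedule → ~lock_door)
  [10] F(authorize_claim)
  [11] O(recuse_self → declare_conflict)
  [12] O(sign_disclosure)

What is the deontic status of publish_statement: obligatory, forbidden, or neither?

Neither

Premise 3 is O(register_permit → publish_statement), but O(register_permit) is not derivable from the premises (the permission P(register_permit) asserts only ~O(~register_permit), not O(register_permit)), so it does not yield O(publish_statement).
No premise or chain of K-axiom applications forces O(publish_statement), and none forces O(~publish_statement). So publish_statement is neither obligatory nor forbidden under these norms.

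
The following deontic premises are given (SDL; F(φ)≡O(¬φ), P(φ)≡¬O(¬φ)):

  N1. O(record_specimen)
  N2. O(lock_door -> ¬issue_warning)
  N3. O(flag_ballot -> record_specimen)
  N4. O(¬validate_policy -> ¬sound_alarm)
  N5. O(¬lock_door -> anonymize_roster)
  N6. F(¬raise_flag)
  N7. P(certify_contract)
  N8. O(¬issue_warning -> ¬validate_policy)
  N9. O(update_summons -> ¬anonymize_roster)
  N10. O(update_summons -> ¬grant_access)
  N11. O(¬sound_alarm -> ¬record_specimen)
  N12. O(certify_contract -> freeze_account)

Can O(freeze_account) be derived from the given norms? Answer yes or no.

Premise 12 is O(certify_contract -> freeze_account), but O(certify_contract) is not derivable from the premises (the permission P(certify_contract) asserts only ¬O(¬certify_contract), not O(certify_contract)), so it does not yield O(freeze_account).
No other premise forces O(freeze_account). An ideal world satisfying every premise can still have freeze_account false, so O(freeze_account) is not derivable.

No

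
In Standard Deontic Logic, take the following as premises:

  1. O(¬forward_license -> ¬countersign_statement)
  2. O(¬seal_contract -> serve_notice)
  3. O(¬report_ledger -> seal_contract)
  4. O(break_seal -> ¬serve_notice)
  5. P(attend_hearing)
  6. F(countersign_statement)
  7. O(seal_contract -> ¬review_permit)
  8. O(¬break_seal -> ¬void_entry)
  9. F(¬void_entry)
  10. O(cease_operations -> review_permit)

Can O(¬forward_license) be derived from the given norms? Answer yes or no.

Premise 1 is O(¬forward_license -> ¬countersign_statement); even if O(¬countersign_statement) held, inferring O(¬forward_license) would be affirming the consequent — invalid.
No other premise forces O(¬forward_license). An ideal world satisfying every premise can still have ¬forward_license false, so O(¬forward_license) is not derivable.

No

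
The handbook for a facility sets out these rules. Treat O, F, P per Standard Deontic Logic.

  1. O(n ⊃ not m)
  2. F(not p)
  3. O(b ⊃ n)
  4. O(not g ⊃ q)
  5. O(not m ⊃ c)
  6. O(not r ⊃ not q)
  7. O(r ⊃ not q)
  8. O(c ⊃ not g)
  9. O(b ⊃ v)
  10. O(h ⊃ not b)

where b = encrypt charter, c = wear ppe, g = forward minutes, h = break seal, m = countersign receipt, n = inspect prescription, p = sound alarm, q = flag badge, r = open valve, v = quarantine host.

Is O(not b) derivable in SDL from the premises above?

Yes

Premises 7 and 6 cover both cases: O(r ⊃ not q) and O(not r ⊃ not q). Since r ∨ not r is a tautology, O(not q) follows.
Premise 4, O(not g ⊃ q), contraposes to O(not q ⊃ g); with O(not q) we get O(g).
The contrapositive of premise 8 (O(c ⊃ not g)) is O(g ⊃ not c), and O(g) is already established, so O(not c).
The contrapositive of premise 5 (O(not m ⊃ c)) is O(not c ⊃ m), and O(not c) is already established, so O(m).
Premise 1, O(n ⊃ not m), contraposes to O(m ⊃ not n); with O(m) we get O(not n).
Premise 3 is O(b ⊃ n); contrapositively O(not n ⊃ not b). Since O(not n) holds, K gives O(not b).
Premises 2, 9, 10 do not contribute to this derivation.
So O(not b) follows.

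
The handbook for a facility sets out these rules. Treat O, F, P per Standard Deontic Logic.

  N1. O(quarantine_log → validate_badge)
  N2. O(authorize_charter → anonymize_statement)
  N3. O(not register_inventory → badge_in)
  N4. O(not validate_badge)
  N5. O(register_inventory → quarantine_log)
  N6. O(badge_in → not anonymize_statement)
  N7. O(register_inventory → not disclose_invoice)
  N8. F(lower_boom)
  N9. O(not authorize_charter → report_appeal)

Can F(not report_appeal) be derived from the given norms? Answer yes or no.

Yes

Premise 4 states O(not validate_badge) outright.
The contrapositive of premise 1 (O(quarantine_log → validate_badge)) is O(not validate_badge → not quarantine_log), and O(not validate_badge) is already established, so O(not quarantine_log).
Premise 5 is O(register_inventory → quarantine_log); contrapositively O(not quarantine_log → not register_inventory). Since O(not quarantine_log) holds, K gives O(not register_inventory).
With premise 3, O(not register_inventory → badge_in), the K-axiom yields O(badge_in).
With premise 6, O(badge_in → not anonymize_statement), the K-axiom yields O(not anonymize_statement).
The contrapositive of premise 2 (O(authorize_charter → anonymize_statement)) is O(not anonymize_statement → not authorize_charter), and O(not anonymize_statement) is already established, so O(not authorize_charter).
From O(not authorize_charter) and premise 9, O(not authorize_charter → report_appeal), we obtain O(report_appeal).
Premises 7, 8 do not contribute to this derivation.
So O(report_appeal) holds, i.e. F(not report_appeal). The claim follows.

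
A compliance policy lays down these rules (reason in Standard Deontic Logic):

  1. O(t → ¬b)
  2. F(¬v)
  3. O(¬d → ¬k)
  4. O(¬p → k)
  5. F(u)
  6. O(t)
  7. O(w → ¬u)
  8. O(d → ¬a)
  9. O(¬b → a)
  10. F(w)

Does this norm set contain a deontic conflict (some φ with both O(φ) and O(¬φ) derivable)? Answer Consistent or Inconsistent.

Consistent

Premise 7 is O(w → ¬u); even if O(¬u) held, inferring O(w) would be affirming the consequent — invalid.
So O(w) is not derivable, and the apparent clash with O(¬w) does not arise.
A world satisfying every obligation exists (e.g. a=true, b=false, d=false, k=false, p=true, t=true, u=false, v=true, w=false); no atom is both obligatory and forbidden, so the set is consistent.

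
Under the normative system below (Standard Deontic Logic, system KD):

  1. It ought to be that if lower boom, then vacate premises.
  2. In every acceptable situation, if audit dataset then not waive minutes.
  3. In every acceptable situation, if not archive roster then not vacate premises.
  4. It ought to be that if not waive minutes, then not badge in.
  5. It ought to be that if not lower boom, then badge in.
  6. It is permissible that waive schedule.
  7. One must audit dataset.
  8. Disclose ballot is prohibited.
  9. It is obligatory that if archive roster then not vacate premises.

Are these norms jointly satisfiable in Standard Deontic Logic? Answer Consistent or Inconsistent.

Premises 3 and 9 are O(¬archive_roster → ¬vacate_premises) and O(archive_roster → ¬vacate_premises); every ideal world satisfies ¬archive_roster or archive_roster, so in either case ¬vacate_premises holds — hence O(¬vacate_premises).
Premise 1, O(lower_boom → vacate_premises), contraposes to O(¬vacate_premises → ¬lower_boom); with O(¬vacate_premises) we get O(¬lower_boom).
With premise 5, O(¬lower_boom → badge_in), the K-axiom yields O(badge_in).
The contrapositive of premise 4 (O(¬waive_minutes → ¬badge_in)) is O(badge_in → waive_minutes), and O(badge_in) is already established, so O(waive_minutes).
The contrapositive of premise 2 (O(audit_dataset → ¬waive_minutes)) is O(waive_minutes → ¬audit_dataset), and O(waive_minutes) is already established, so O(¬audit_dataset).
However, premise 7 gives O(audit_dataset).
We now have both O(¬audit_dataset) and O(audit_dataset) — audit_dataset is simultaneously obligatory and forbidden, violating the D-axiom.

Inconsistent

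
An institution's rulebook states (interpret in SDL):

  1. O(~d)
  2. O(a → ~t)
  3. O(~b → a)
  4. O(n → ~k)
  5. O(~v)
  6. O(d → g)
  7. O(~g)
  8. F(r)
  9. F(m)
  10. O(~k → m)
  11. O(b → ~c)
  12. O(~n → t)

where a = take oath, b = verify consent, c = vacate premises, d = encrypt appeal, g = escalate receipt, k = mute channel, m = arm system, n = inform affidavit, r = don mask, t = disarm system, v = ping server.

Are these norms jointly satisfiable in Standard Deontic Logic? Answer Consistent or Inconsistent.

Consistent

Premise 6 is O(d → g), but O(d) is not derivable from the premises, so it does not yield O(g).
So O(g) is not derivable, and the apparent clash with O(~g) does not arise.
A world satisfying every obligation exists (e.g. a=false, b=true, c=false, d=false, g=false, k=true, m=false, n=false, r=false, t=true, v=false); no atom is both obligatory and forbidden, so the set is consistent.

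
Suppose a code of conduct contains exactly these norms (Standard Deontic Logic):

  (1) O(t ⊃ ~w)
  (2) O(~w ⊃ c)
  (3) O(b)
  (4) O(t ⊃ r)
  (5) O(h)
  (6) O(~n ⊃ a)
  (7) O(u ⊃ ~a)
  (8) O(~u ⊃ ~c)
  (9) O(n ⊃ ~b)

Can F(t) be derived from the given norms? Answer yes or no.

From premise 3 we have O(b).
The contrapositive of premise 9 (O(n ⊃ ~b)) is O(b ⊃ ~n), and O(b) is already established, so O(~n).
From O(~n) and premise 6, O(~n ⊃ a), we obtain O(a).
Premise 7, O(u ⊃ ~a), contraposes to O(a ⊃ ~u); with O(a) we get O(~u).
With premise 8, O(~u ⊃ ~c), the K-axiom yields O(~c).
The contrapositive of premise 2 (O(~w ⊃ c)) is O(~c ⊃ w), and O(~c) is already established, so O(w).
Premise 1 is O(t ⊃ ~w); contrapositively O(w ⊃ ~t). Since O(w) holds, K gives O(~t).
Premises 4, 5 do not contribute to this derivation.
So O(~t) holds, i.e. F(t). The claim follows.

Yes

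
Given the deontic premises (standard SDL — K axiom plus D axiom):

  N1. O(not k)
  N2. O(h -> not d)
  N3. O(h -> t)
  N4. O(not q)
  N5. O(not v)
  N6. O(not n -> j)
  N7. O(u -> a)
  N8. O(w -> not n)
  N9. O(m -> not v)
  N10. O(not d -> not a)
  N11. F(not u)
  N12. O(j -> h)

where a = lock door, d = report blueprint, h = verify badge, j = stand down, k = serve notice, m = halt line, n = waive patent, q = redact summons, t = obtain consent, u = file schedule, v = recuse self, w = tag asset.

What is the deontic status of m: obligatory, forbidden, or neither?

Neither

Premise 9 is O(m -> not v); even if O(not v) held, inferring O(m) would be affirming the consequent — invalid.
No premise or chain of K-axiom applications forces O(m), and none forces O(not m). So m is neither obligatory nor forbidden under these norms.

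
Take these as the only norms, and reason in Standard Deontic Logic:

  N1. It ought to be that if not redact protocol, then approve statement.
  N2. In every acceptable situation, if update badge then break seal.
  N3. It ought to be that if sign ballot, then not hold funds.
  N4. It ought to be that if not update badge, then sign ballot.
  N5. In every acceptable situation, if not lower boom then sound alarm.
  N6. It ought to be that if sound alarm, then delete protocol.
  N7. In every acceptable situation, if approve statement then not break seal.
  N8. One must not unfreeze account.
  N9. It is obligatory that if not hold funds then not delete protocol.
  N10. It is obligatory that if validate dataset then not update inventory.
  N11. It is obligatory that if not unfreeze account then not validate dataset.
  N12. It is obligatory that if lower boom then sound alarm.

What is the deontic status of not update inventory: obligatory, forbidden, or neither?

Premise 10 is O(validate_dataset → ¬update_inventory), but O(validate_dataset) is not derivable from the premises, so it does not yield O(¬update_inventory).
No premise or chain of K-axiom applications forces O(¬update_inventory), and none forces O(update_inventory). So ¬update_inventory is neither obligatory nor forbidden under these norms.

Neither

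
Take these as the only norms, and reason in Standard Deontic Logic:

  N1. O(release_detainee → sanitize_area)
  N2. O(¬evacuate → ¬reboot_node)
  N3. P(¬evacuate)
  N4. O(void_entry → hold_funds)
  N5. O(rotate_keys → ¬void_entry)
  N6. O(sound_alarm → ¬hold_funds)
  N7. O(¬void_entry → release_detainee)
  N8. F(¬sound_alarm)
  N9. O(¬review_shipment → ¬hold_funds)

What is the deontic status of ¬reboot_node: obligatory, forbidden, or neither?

Neither

Premise 2 is O(¬evacuate → ¬reboot_node), but O(¬evacuate) is not derivable from the premises (the permission P(¬evacuate) asserts only ¬O(evacuate), not O(¬evacuate)), so it does not yield O(¬reboot_node).
No premise or chain of K-axiom applications forces O(¬reboot_node), and none forces O(reboot_node). So ¬reboot_node is neither obligatory nor forbidden under these norms.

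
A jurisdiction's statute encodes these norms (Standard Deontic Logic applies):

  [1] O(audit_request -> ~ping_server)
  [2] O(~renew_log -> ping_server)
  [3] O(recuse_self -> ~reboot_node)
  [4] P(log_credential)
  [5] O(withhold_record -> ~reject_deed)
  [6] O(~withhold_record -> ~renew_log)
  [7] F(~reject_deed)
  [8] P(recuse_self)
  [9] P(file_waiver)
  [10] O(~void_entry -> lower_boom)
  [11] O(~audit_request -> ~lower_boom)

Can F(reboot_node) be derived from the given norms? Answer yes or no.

Premise 3 is O(recuse_self -> ~reboot_node), but O(recuse_self) is not derivable from the premises (the permission P(recuse_self) asserts only ~O(~recuse_self), not O(recuse_self)), so it does not yield O(~reboot_node).
No other premise forces O(~reboot_node). An ideal world satisfying every premise can still have reboot_node true, so F(reboot_node) is not derivable.

No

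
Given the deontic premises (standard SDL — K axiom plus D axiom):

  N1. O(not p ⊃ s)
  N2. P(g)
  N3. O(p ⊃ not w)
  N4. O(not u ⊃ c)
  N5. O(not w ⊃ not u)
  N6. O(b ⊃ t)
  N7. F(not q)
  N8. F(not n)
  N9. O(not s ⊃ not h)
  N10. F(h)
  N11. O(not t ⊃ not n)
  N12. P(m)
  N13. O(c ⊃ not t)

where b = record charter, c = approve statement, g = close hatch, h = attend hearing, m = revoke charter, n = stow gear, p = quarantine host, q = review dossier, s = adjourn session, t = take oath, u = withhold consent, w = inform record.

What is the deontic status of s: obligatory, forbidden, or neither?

Obligatory

Premise 8, F(not n), is equivalent to O(n).
Premise 11, O(not t ⊃ not n), contraposes to O(n ⊃ t); with O(n) we get O(t).
Premise 13 is O(c ⊃ not t); contrapositively O(t ⊃ not c). Since O(t) holds, K gives O(not c).
The contrapositive of premise 4 (O(not u ⊃ c)) is O(not c ⊃ u), and O(not c) is already established, so O(u).
Premise 5, O(not w ⊃ not u), contraposes to O(u ⊃ w); with O(u) we get O(w).
The contrapositive of premise 3 (O(p ⊃ not w)) is O(w ⊃ not p), and O(w) is already established, so O(not p).
From O(not p) and premise 1, O(not p ⊃ s), we obtain O(s).
Premises 2, 6, 7, 9, 10, 12 do not contribute to this derivation.
Hence s is obligatory.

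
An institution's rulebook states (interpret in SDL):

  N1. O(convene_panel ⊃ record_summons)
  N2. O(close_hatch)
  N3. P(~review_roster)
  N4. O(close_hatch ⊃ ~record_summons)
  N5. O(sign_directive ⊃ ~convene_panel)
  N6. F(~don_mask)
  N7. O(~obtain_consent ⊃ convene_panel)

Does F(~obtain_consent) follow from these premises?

Premise 2 states O(close_hatch) outright.
Premise 4 is O(close_hatch ⊃ ~record_summons); since O(close_hatch), deontic closure gives O(~record_summons).
Premise 1 is O(convene_panel ⊃ record_summons); contrapositively O(~record_summons ⊃ ~convene_panel). Since O(~record_summons) holds, K gives O(~convene_panel).
The contrapositive of premise 7 (O(~obtain_consent ⊃ convene_panel)) is O(~convene_panel ⊃ obtain_consent), and O(~convene_panel) is already established, so O(obtain_consent).
Premises 3, 5, 6 do not contribute to this derivation.
So O(obtain_consent) holds, i.e. F(~obtain_consent). The claim follows.

Yes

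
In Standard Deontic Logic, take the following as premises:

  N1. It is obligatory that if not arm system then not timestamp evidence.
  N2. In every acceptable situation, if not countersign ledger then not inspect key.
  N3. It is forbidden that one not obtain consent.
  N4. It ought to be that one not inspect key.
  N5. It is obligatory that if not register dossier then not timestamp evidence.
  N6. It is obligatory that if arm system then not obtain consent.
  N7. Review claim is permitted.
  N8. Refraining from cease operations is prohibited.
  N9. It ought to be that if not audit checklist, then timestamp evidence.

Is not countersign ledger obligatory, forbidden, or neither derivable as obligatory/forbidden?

Premise 2 is O(¬countersign_ledger → ¬inspect_key); even if O(¬inspect_key) held, inferring O(¬countersign_ledger) would be affirming the consequent — invalid.
No premise or chain of K-axiom applications forces O(¬countersign_ledger), and none forces O(countersign_ledger). So ¬countersign_ledger is neither obligatory nor forbidden under these norms.

Neither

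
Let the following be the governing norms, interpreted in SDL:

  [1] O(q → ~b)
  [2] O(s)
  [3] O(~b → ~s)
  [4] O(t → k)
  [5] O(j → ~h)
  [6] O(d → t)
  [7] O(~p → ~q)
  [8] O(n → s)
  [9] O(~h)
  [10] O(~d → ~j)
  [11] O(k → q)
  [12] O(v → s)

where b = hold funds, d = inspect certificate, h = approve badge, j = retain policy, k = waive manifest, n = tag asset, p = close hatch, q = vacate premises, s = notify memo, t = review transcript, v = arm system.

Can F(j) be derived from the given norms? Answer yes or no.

Yes

Premise 2 states O(s) outright.
The contrapositive of premise 3 (O(~b → ~s)) is O(s → b), and O(s) is already established, so O(b).
Premise 1 is O(q → ~b); contrapositively O(b → ~q). Since O(b) holds, K gives O(~q).
Premise 11 is O(k → q); contrapositively O(~q → ~k). Since O(~q) holds, K gives O(~k).
The contrapositive of premise 4 (O(t → k)) is O(~k → ~t), and O(~k) is already established, so O(~t).
Premise 6, O(d → t), contraposes to O(~t → ~d); with O(~t) we get O(~d).
From O(~d) and premise 10, O(~d → ~j), we obtain O(~j).
Premises 5, 7, 8, 9, 12 do not contribute to this derivation.
So O(~j) holds, i.e. F(j). The claim follows.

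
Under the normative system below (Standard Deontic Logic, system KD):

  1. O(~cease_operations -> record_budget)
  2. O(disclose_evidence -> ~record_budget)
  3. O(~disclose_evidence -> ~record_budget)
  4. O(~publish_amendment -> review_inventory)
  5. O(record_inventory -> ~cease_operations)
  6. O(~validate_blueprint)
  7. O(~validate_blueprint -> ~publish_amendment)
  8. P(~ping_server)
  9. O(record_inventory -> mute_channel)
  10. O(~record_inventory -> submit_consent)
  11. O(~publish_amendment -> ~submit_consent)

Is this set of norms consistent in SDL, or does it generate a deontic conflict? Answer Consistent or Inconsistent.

Inconsistent

Premises 3 and 2 are O(~disclose_evidence -> ~record_budget) and O(disclose_evidence -> ~record_budget); every ideal world satisfies ~disclose_evidence or disclose_evidence, so in either case ~record_budget holds — hence O(~record_budget).
Premise 1 is O(~cease_operations -> record_budget); contrapositively O(~record_budget -> cease_operations). Since O(~record_budget) holds, K gives O(cease_operations).
Premise 5, O(record_inventory -> ~cease_operations), contraposes to O(cease_operations -> ~record_inventory); with O(cease_operations) we get O(~record_inventory).
Premise 10 is O(~record_inventory -> submit_consent); since O(~record_inventory), deontic closure gives O(submit_consent).
The contrapositive of premise 11 (O(~publish_amendment -> ~submit_consent)) is O(submit_consent -> publish_amendment), and O(submit_consent) is already established, so O(publish_amendment).
Premise 7, O(~validate_blueprint -> ~publish_amendment), contraposes to O(publish_amendment -> validate_blueprint); with O(publish_amendment) we get O(validate_blueprint).
But premise 6 directly asserts O(~validate_blueprint).
We now have both O(validate_blueprint) and O(~validate_blueprint) — validate_blueprint is simultaneously obligatory and forbidden, violating the D-axiom.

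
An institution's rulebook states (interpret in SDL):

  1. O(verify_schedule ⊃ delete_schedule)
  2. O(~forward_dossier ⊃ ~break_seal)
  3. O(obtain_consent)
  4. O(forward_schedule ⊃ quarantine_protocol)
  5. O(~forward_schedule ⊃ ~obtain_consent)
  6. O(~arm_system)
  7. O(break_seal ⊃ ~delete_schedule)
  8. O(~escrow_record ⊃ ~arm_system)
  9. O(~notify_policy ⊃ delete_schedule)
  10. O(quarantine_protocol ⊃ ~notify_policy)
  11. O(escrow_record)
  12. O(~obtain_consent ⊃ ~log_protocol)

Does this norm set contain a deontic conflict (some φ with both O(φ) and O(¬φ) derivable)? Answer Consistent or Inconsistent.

Premise 8 is O(~escrow_record ⊃ ~arm_system); even if O(~arm_system) held, inferring O(~escrow_record) would be affirming the consequent — invalid.
So O(~escrow_record) is not derivable, and the apparent clash with O(escrow_record) does not arise.
A world satisfying every obligation exists (e.g. arm_system=false, break_seal=false, delete_schedule=true, escrow_record=true, forward_dossier=false, forward_schedule=true, log_protocol=false, notify_policy=false, obtain_consent=true, quarantine_protocol=true, verify_schedule=false); no atom is both obligatory and forbidden, so the set is consistent.

Consistent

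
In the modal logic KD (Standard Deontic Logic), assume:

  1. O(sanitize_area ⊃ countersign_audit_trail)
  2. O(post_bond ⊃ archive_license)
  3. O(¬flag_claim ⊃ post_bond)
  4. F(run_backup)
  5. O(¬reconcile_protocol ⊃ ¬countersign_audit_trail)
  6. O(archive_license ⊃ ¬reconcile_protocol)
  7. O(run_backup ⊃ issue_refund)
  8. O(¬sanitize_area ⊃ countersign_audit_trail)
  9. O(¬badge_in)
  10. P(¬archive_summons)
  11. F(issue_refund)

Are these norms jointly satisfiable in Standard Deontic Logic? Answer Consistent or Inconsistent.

Premise 7 is O(run_backup ⊃ issue_refund), but O(run_backup) is not derivable from the premises, so it does not yield O(issue_refund).
So O(issue_refund) is not derivable, and the apparent clash with O(¬issue_refund) does not arise.
A world satisfying every obligation exists (e.g. archive_license=false, archive_summons=false, badge_in=false, countersign_audit_trail=true, flag_claim=true, issue_refund=false, post_bond=false, reconcile_protocol=true, run_backup=false, sanitize_area=false); no atom is both obligatory and forbidden, so the set is consistent.

Consistent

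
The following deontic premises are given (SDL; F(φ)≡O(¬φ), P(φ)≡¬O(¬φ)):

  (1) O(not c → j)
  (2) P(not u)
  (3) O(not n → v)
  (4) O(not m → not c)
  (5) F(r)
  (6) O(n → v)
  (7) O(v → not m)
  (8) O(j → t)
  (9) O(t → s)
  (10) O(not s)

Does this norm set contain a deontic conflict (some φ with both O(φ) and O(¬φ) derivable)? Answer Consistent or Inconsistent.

Inconsistent

Premises 3 and 6 are O(not n → v) and O(n → v); every ideal world satisfies not n or n, so in either case v holds — hence O(v).
From O(v) and premise 7, O(v → not m), we obtain O(not m).
With premise 4, O(not m → not c), the K-axiom yields O(not c).
Applying K to premise 1 (O(not c → j)) and O(not c) yields O(j).
With premise 8, O(j → t), the K-axiom yields O(t).
From O(t) and premise 9, O(t → s), we obtain O(s).
But premise 10 directly asserts O(not s).
We now have both O(s) and O(not s) — s is simultaneously obligatory and forbidden, violating the D-axiom.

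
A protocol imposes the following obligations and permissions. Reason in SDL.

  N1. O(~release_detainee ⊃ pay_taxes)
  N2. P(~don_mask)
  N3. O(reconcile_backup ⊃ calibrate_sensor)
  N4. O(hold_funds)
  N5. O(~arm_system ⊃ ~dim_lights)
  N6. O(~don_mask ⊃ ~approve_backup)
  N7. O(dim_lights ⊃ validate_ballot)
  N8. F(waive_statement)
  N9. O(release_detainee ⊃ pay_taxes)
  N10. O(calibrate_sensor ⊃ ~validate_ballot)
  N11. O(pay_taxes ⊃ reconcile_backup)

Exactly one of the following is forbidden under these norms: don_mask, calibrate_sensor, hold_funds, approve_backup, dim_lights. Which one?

dim_lights

Premises 1 and 9 are O(~release_detainee ⊃ pay_taxes) and O(release_detainee ⊃ pay_taxes); every ideal world satisfies ~release_detainee or release_detainee, so in either case pay_taxes holds — hence O(pay_taxes).
With premise 11, O(pay_taxes ⊃ reconcile_backup), the K-axiom yields O(reconcile_backup).
From O(reconcile_backup) and premise 3, O(reconcile_backup ⊃ calibrate_sensor), we obtain O(calibrate_sensor).
Applying K to premise 10 (O(calibrate_sensor ⊃ ~validate_ballot)) and O(calibrate_sensor) yields O(~validate_ballot).
The contrapositive of premise 7 (O(dim_lights ⊃ validate_ballot)) is O(~validate_ballot ⊃ ~dim_lights), and O(~validate_ballot) is already established, so O(~dim_lights).
So O(~dim_lights) holds, i.e. dim_lights is forbidden. None of the other listed options is forbidden under the premises.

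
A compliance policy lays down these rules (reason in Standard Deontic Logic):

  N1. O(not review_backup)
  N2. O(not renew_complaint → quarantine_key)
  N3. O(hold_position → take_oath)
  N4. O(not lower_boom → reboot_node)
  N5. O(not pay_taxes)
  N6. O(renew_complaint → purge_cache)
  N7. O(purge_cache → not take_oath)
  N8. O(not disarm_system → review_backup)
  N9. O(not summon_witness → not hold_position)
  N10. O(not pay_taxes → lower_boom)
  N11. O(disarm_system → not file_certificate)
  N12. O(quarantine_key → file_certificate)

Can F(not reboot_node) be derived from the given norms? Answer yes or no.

No

Premise 4 is O(not lower_boom → reboot_node), but O(not lower_boom) is not derivable from the premises, so it does not yield O(reboot_node).
No other premise forces O(reboot_node). An ideal world satisfying every premise can still have not reboot_node true, so F(not reboot_node) is not derivable.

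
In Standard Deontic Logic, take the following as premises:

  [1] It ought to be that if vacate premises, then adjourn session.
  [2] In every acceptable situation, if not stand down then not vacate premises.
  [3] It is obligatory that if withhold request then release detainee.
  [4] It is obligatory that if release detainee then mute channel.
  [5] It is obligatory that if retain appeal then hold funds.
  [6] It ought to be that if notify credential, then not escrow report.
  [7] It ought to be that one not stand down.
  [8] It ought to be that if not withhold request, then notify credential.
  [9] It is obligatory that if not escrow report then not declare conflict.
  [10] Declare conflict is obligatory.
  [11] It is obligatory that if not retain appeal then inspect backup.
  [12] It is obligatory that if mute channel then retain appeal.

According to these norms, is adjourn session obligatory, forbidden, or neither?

Neither

Premise 1 is O(vacate_premises → adjourn_session), but O(vacate_premises) is not derivable from the premises, so it does not yield O(adjourn_session).
No premise or chain of K-axiom applications forces O(adjourn_session), and none forces O(¬adjourn_session). So adjourn_session is neither obligatory nor forbidden under these norms.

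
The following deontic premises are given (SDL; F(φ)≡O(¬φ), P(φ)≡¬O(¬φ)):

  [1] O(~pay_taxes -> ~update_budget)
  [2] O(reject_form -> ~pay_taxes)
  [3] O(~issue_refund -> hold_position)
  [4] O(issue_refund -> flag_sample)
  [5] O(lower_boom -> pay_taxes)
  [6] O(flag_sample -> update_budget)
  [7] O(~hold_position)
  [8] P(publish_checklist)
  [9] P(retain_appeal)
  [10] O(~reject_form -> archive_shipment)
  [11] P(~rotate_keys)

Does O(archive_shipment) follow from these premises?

Yes

Premise 7 states O(~hold_position) outright.
The contrapositive of premise 3 (O(~issue_refund -> hold_position)) is O(~hold_position -> issue_refund), and O(~hold_position) is already established, so O(issue_refund).
From O(issue_refund) and premise 4, O(issue_refund -> flag_sample), we obtain O(flag_sample).
From O(flag_sample) and premise 6, O(flag_sample -> update_budget), we obtain O(update_budget).
Premise 1 is O(~pay_taxes -> ~update_budget); contrapositively O(update_budget -> pay_taxes). Since O(update_budget) holds, K gives O(pay_taxes).
Premise 2 is O(reject_form -> ~pay_taxes); contrapositively O(pay_taxes -> ~reject_form). Since O(pay_taxes) holds, K gives O(~reject_form).
Applying K to premise 10 (O(~reject_form -> archive_shipment)) and O(~reject_form) yields O(archive_shipment).
Premises 5, 8, 9, 11 do not contribute to this derivation.
So O(archive_shipment) follows.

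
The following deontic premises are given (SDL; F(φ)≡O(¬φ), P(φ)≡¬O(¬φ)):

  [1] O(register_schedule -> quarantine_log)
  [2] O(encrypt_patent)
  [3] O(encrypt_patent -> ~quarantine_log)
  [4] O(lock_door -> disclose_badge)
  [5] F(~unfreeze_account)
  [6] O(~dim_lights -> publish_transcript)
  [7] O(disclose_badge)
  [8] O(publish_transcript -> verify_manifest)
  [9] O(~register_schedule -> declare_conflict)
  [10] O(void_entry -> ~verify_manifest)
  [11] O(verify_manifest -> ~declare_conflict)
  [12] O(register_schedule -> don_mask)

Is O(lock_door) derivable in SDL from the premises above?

No

Premise 4 is O(lock_door -> disclose_badge); even if O(disclose_badge) held, inferring O(lock_door) would be affirming the consequent — invalid.
No other premise forces O(lock_door). An ideal world satisfying every premise can still have lock_door false, so O(lock_door) is not derivable.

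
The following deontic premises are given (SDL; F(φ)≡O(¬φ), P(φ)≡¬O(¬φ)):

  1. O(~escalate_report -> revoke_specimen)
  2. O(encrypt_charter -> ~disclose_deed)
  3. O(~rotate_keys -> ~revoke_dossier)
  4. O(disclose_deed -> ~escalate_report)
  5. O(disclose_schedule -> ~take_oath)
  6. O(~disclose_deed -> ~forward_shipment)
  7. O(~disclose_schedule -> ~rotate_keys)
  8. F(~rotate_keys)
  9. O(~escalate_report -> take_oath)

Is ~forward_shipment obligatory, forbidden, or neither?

Obligatory

F(~rotate_keys) at premise 8 means O(rotate_keys).
The contrapositive of premise 7 (O(~disclose_schedule -> ~rotate_keys)) is O(rotate_keys -> disclose_schedule), and O(rotate_keys) is already established, so O(disclose_schedule).
With premise 5, O(disclose_schedule -> ~take_oath), the K-axiom yields O(~take_oath).
Premise 9 is O(~escalate_report -> take_oath); contrapositively O(~take_oath -> escalate_report). Since O(~take_oath) holds, K gives O(escalate_report).
Premise 4, O(disclose_deed -> ~escalate_report), contraposes to O(escalate_report -> ~disclose_deed); with O(escalate_report) we get O(~disclose_deed).
Premise 6 is O(~disclose_deed -> ~forward_shipment); since O(~disclose_deed), deontic closure gives O(~forward_shipment).
Premises 1, 2, 3 do not contribute to this derivation.
Hence ~forward_shipment is obligatory.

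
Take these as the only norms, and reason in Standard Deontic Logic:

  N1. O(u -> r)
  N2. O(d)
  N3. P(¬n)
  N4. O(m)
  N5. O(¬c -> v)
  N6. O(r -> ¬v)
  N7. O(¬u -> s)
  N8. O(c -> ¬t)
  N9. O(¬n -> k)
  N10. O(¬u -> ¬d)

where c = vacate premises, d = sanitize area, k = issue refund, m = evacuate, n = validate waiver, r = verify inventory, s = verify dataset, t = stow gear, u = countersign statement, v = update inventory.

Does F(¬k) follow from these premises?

Premise 9 is O(¬n -> k), but O(¬n) is not derivable from the premises (the permission P(¬n) asserts only ¬O(n), not O(¬n)), so it does not yield O(k).
No other premise forces O(k). An ideal world satisfying every premise can still have ¬k true, so F(¬k) is not derivable.

No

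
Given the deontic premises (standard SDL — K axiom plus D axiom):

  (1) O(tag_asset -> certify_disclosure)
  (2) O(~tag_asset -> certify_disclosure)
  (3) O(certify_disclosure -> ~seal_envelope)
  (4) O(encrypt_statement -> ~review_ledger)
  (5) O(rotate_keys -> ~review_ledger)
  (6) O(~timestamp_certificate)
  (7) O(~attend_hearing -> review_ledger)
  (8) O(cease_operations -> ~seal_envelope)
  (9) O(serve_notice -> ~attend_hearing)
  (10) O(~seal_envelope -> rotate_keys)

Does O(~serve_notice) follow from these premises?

Yes

Premises 1 and 2 cover both cases: O(tag_asset -> certify_disclosure) and O(~tag_asset -> certify_disclosure). Since tag_asset ∨ ~tag_asset is a tautology, O(certify_disclosure) follows.
With premise 3, O(certify_disclosure -> ~seal_envelope), the K-axiom yields O(~seal_envelope).
Premise 10 is O(~seal_envelope -> rotate_keys); since O(~seal_envelope), deontic closure gives O(rotate_keys).
Premise 5 is O(rotate_keys -> ~review_ledger); since O(rotate_keys), deontic closure gives O(~review_ledger).
The contrapositive of premise 7 (O(~attend_hearing -> review_ledger)) is O(~review_ledger -> attend_hearing), and O(~review_ledger) is already established, so O(attend_hearing).
Premise 9, O(serve_notice -> ~attend_hearing), contraposes to O(attend_hearing -> ~serve_notice); with O(attend_hearing) we get O(~serve_notice).
Premises 4, 6, 8 do not contribute to this derivation.
So O(~serve_notice) follows.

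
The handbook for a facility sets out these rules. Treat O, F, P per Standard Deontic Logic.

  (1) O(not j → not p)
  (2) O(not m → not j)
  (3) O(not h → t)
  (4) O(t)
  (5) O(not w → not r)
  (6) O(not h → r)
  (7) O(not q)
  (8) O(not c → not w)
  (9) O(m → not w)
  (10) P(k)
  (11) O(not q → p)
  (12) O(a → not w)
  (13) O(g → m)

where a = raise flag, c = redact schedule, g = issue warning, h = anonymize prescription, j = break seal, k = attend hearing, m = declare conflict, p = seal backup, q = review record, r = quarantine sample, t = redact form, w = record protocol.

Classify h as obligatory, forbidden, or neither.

Obligatory

Premise 7 states O(not q) outright.
Applying K to premise 11 (O(not q → p)) and O(not q) yields O(p).
Premise 1, O(not j → not p), contraposes to O(p → j); with O(p) we get O(j).
Premise 2 is O(not m → not j); contrapositively O(j → m). Since O(j) holds, K gives O(m).
Premise 9 is O(m → not w); since O(m), deontic closure gives O(not w).
From O(not w) and premise 5, O(not w → not r), we obtain O(not r).
The contrapositive of premise 6 (O(not h → r)) is O(not r → h), and O(not r) is already established, so O(h).
Premises 3, 4, 8, 10, 12, 13 do not contribute to this derivation.
Hence h is obligatory.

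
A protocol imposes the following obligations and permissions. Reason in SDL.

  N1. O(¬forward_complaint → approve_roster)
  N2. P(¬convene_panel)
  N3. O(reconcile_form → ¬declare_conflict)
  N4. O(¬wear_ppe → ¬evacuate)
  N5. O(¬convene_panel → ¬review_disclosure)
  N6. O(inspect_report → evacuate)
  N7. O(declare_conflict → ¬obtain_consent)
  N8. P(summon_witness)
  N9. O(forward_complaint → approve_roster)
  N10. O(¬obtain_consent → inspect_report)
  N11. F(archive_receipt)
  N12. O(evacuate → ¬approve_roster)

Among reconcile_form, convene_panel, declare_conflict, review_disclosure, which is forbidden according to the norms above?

By case analysis on ¬forward_complaint: premise 1 gives O(¬forward_complaint → approve_roster) and premise 9 gives O(forward_complaint → approve_roster), so O(approve_roster) either way.
Premise 12 is O(evacuate → ¬approve_roster); contrapositively O(approve_roster → ¬evacuate). Since O(approve_roster) holds, K gives O(¬evacuate).
Premise 6, O(inspect_report → evacuate), contraposes to O(¬evacuate → ¬inspect_report); with O(¬evacuate) we get O(¬inspect_report).
Premise 10 is O(¬obtain_consent → inspect_report); contrapositively O(¬inspect_report → obtain_consent). Since O(¬inspect_report) holds, K gives O(obtain_consent).
Premise 7 is O(declare_conflict → ¬obtain_consent); contrapositively O(obtain_consent → ¬declare_conflict). Since O(obtain_consent) holds, K gives O(¬declare_conflict).
So O(¬declare_conflict) holds, i.e. declare_conflict is forbidden. None of the other listed options is forbidden under the premises.

declare_conflict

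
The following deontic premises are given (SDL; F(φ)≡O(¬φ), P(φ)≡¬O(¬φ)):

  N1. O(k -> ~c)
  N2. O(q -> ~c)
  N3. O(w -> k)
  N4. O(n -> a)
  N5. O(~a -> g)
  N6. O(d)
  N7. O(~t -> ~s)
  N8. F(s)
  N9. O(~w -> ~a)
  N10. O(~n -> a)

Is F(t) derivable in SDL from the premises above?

No

Premise 7 is O(~t -> ~s); even if O(~s) held, inferring O(~t) would be affirming the consequent — invalid.
No other premise forces O(~t). An ideal world satisfying every premise can still have t true, so F(t) is not derivable.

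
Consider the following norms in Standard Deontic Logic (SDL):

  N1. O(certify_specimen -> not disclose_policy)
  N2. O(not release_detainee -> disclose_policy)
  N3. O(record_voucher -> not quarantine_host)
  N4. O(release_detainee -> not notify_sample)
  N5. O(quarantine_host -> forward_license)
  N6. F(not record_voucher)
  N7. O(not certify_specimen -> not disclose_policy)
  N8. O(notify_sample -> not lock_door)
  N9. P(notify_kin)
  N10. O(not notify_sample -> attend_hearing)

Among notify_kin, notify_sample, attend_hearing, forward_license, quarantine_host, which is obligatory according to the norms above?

attend_hearing

Premises 1 and 7 are O(certify_specimen -> not disclose_policy) and O(not certify_specimen -> not disclose_policy); every ideal world satisfies certify_specimen or not certify_specimen, so in either case not disclose_policy holds — hence O(not disclose_policy).
Premise 2, O(not release_detainee -> disclose_policy), contraposes to O(not disclose_policy -> release_detainee); with O(not disclose_policy) we get O(release_detainee).
With premise 4, O(release_detainee -> not notify_sample), the K-axiom yields O(not notify_sample).
With premise 10, O(not notify_sample -> attend_hearing), the K-axiom yields O(attend_hearing).
So O(attend_hearing) holds — attend_hearing is obligatory. None of the other listed options is made obligatory by any chain of premises.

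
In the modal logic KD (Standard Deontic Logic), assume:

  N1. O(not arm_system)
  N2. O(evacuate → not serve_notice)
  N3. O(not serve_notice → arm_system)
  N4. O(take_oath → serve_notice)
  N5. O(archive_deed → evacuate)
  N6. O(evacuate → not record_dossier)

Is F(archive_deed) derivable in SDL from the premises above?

From premise 1 we have O(not arm_system).
Premise 3, O(not serve_notice → arm_system), contraposes to O(not arm_system → serve_notice); with O(not arm_system) we get O(serve_notice).
Premise 2 is O(evacuate → not serve_notice); contrapositively O(serve_notice → not evacuate). Since O(serve_notice) holds, K gives O(not evacuate).
Premise 5 is O(archive_deed → evacuate); contrapositively O(not evacuate → not archive_deed). Since O(not evacuate) holds, K gives O(not archive_deed).
Premises 4, 6 do not contribute to this derivation.
So O(not archive_deed) holds, i.e. F(archive_deed). The claim follows.

Yes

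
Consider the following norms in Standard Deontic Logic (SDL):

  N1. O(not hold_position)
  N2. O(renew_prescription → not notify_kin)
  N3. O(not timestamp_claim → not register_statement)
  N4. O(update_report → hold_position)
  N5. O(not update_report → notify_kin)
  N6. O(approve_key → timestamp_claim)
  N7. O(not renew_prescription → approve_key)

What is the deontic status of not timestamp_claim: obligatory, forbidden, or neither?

Forbidden

Premise 1 gives O(not hold_position).
Premise 4, O(update_report → hold_position), contraposes to O(not hold_position → not update_report); with O(not hold_position) we get O(not update_report).
Applying K to premise 5 (O(not update_report → notify_kin)) and O(not update_report) yields O(notify_kin).
Premise 2 is O(renew_prescription → not notify_kin); contrapositively O(notify_kin → not renew_prescription). Since O(notify_kin) holds, K gives O(not renew_prescription).
Applying K to premise 7 (O(not renew_prescription → approve_key)) and O(not renew_prescription) yields O(approve_key).
Premise 6 is O(approve_key → timestamp_claim); since O(approve_key), deontic closure gives O(timestamp_claim).
Premise 3 does not contribute to this derivation.
Thus O(timestamp_claim), which is F(not timestamp_claim): not timestamp_claim is forbidden.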